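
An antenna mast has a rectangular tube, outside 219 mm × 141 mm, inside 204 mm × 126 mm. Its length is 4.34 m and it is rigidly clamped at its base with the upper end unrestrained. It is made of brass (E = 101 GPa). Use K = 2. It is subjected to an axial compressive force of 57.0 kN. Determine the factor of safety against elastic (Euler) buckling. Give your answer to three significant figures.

Weak-axis I_min = (h_o·b_o³ − h_i·b_i³)/12 with b_o = 141, b_i = 126.0 mm (shorter outer/inner sides).
I_min = (219×141³ − 204.0×126.0³)/12 = 1.715×10^7 mm⁴
I = 1.715×10^7 mm⁴ = 1.715×10^-5 m⁴
Effective length L_e = K·L = 2 × 4.34 = 8.680 m
P_cr = π²EI / L_e² = π² × 101×10⁹ × 1.715×10^-5 / 8.680² = 2.269×10^5 N
Factor of safety n = P_cr / P = 226.94 / 57.0 = 3.98

n ≈ 3.98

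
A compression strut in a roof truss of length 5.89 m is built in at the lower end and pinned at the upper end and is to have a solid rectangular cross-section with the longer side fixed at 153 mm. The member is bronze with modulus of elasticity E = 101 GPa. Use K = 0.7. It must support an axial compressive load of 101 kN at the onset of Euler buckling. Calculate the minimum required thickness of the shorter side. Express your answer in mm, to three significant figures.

b ≈ 51.3 mm

L_e = K·L = 0.7 × 5.89 = 4.123 m
Required I = P_cr·L_e²/(π²E) = 1.010×10^5 × 4.123² / (π² × 1.01×10^11) = 1.722×10^-6 m⁴
I_req = 1.722×10^6 mm⁴
Rectangle, weak axis: I_min = h·b³/12 with h = 153 mm fixed  ⇒  b = (12I/h)^(1/3) = 51.3 mm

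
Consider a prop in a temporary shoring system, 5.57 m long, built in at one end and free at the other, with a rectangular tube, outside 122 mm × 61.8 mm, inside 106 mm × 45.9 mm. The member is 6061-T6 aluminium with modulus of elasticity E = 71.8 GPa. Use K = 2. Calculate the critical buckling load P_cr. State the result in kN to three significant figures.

P_cr ≈ 8.82 kN

Weak-axis I_min = (h_o·b_o³ − h_i·b_i³)/12 with b_o = 61.8, b_i = 45.90 mm (shorter outer/inner sides).
I_min = (122×61.8³ − 106.0×45.90³)/12 = 1.545×10^6 mm⁴
I = 1.545×10^6 mm⁴ = 1.545×10^-6 m⁴
Effective length L_e = K·L = 2 × 5.57 = 11.14 m
P_cr = π²EI / L_e² = π² × 71.8×10⁹ × 1.545×10^-6 / 11.14² = 8.825×10^3 N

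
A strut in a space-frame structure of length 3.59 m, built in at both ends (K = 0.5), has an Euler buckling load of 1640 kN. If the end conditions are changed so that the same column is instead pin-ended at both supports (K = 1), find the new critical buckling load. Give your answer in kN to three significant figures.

P_cr ≈ 410 kN

P_cr ∝ 1/K², so P_cr,new = P_cr,old × (K_old/K_new)² = 1640 × (0.5/1)²
= 1640 × 0.2500 = 410 kN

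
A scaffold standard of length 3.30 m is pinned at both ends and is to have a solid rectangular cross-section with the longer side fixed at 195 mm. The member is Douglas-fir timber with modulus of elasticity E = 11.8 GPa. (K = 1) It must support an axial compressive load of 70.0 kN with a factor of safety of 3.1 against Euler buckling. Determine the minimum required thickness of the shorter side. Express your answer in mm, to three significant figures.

b ≈ 108 mm

Required P_cr = n·P = 3.1 × 70.0 = 217.0 kN
L_e = K·L = 1 × 3.30 = 3.300 m
Required I = P_cr·L_e²/(π²E) = 2.170×10^5 × 3.300² / (π² × 1.18×10^10) = 2.029×10^-5 m⁴
I_req = 2.029×10^7 mm⁴
Rectangle, weak axis: I_min = h·b³/12 with h = 195 mm fixed  ⇒  b = (12I/h)^(1/3) = 108 mm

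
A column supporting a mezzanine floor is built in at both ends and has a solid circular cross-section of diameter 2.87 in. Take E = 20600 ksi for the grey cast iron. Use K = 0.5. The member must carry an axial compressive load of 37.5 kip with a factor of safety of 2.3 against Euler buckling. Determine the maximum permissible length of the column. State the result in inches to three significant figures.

L_max ≈ 177 in

I = πd⁴/64 = π×2.87⁴/64 = 3.330 in⁴
Required critical load P_cr = n·P = 2.3 × 37.5 = 86.25 kip = 8.625×10^4 lb
From P_cr = π²EI/(K·L)²:  L = (1/K)·√(π²EI/P_cr) = (1/0.5)·√(π²×2.06×10^7×3.330/8.625×10^4)
L = 177 in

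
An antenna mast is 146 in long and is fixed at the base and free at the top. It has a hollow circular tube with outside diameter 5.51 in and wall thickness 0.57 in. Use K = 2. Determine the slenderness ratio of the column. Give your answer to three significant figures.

λ ≈ 166

Inner diameter d_i = 5.51 − 2×0.57 = 4.370 in
I = π(d_o⁴ − d_i⁴)/64 = π(5.51⁴ − 4.370⁴)/64 = 27.34 in⁴
A = 8.846 in²;  r_min = √(I/A) = √(27.34/8.846) = 1.758 in
L_e = K·L = 2 × 146 = 292.0 in
λ = L_e / r_min = 292.00 / 1.758 = 166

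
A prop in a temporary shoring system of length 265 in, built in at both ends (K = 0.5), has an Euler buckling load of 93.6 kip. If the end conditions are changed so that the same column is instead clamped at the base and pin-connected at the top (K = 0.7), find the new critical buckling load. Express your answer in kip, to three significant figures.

P_cr ≈ 47.8 kip

P_cr ∝ 1/K², so P_cr,new = P_cr,old × (K_old/K_new)² = 93.6 × (0.5/0.7)²
= 93.6 × 0.5102 = 47.8 kip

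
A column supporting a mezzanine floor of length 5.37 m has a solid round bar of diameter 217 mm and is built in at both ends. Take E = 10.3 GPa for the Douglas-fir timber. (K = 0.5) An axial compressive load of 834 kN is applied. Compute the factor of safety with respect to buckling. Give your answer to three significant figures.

I = πd⁴/64 = π×217⁴/64 = 1.088×10^8 mm⁴
I = 1.088×10^8 mm⁴ = 1.088×10^-4 m⁴
Effective length L_e = K·L = 0.5 × 5.37 = 2.685 m
P_cr = π²EI / L_e² = π² × 10.3×10⁹ × 1.088×10^-4 / 2.685² = 1.535×10^6 N
Factor of safety n = P_cr / P = 1534.8 / 834 = 1.84

n ≈ 1.84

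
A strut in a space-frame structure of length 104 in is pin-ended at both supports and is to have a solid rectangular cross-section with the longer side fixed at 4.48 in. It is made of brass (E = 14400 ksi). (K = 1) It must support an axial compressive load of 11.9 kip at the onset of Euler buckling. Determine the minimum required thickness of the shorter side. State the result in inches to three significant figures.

L_e = K·L = 1 × 104 = 104.0 in
Required I = P_cr·L_e²/(π²E) = 1.190×10^4 × 104.0² / (π² × 1.44×10^7) = 0.9056 in⁴
Rectangle, weak axis: I_min = h·b³/12 with h = 4.48 in fixed  ⇒  b = (12I/h)^(1/3) = 1.34 in

b ≈ 1.34 in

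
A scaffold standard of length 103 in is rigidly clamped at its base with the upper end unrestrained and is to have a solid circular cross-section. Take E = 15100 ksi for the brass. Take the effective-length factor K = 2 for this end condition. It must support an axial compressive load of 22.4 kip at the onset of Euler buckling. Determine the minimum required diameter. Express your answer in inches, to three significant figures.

L_e = K·L = 2 × 103 = 206.0 in
Required I = P_cr·L_e²/(π²E) = 2.240×10^4 × 206.0² / (π² × 1.51×10^7) = 6.378 in⁴
Solid circle: I = πd⁴/64  ⇒  d = (64I/π)^(1/4) = (64×6.378/π)^(1/4) = 3.38 in

d ≈ 3.38 in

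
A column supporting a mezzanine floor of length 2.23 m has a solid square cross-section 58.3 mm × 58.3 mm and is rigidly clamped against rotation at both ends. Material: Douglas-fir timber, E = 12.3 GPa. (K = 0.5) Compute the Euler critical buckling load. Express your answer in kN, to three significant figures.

P_cr ≈ 94.0 kN

I = a⁴/12 = 58.3⁴/12 = 9.627×10^5 mm⁴
I = 9.627×10^5 mm⁴ = 9.627×10^-7 m⁴
Effective length L_e = K·L = 0.5 × 2.23 = 1.115 m
P_cr = π²EI / L_e² = π² × 12.3×10⁹ × 9.627×10^-7 / 1.115² = 9.400×10^4 N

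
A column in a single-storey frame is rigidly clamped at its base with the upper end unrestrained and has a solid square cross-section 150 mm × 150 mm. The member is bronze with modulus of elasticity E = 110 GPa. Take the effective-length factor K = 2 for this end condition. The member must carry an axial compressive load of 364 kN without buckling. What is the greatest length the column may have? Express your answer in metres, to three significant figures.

L_max ≈ 5.61 m

I = a⁴/12 = 150⁴/12 = 4.219×10^7 mm⁴
I = 4.219×10^-5 m⁴
At the buckling limit P_cr = P = 3.640×10^5 N
From P_cr = π²EI/(K·L)²:  L = (1/K)·√(π²EI/P_cr) = (1/2)·√(π²×1.10×10^11×4.219×10^-5/3.640×10^5)
L = 5.61 m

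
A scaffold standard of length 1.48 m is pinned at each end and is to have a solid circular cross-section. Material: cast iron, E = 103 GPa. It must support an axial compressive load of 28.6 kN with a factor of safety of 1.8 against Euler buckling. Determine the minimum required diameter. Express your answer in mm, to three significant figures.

d ≈ 38.8 mm

Required P_cr = n·P = 1.8 × 28.6 = 51.48 kN
L_e = K·L = 1 × 1.48 = 1.480 m
Required I = P_cr·L_e²/(π²E) = 5.148×10^4 × 1.480² / (π² × 1.03×10^11) = 1.109×10^-7 m⁴
I_req = 1.109×10^5 mm⁴
Solid circle: I = πd⁴/64  ⇒  d = (64I/π)^(1/4) = (64×1.109×10^5/π)^(1/4) = 38.8 mm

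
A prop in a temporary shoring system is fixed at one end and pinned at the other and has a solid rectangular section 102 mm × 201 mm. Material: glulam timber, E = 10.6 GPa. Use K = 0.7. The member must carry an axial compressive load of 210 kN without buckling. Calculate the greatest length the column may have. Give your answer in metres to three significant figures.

L_max ≈ 4.25 m

Buckling occurs about the weak axis: I_min = h·b³/12 with b = 102 mm (the shorter side).
I_min = 201×102³/12 = 1.778×10^7 mm⁴
I = 1.778×10^-5 m⁴
At the buckling limit P_cr = P = 2.100×10^5 N
From P_cr = π²EI/(K·L)²:  L = (1/K)·√(π²EI/P_cr) = (1/0.7)·√(π²×1.06×10^10×1.778×10^-5/2.100×10^5)
L = 4.25 m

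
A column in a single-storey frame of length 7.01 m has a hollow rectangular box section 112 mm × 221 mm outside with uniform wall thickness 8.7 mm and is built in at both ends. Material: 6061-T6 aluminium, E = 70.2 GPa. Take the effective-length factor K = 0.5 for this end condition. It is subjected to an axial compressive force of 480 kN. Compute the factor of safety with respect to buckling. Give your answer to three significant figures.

Inner dimensions: h_i = 221 − 2×8.7 = 203.6 mm, b_i = 112 − 2×8.7 = 94.60 mm
Weak-axis I_min = (h_o·b_o³ − h_i·b_i³)/12 with b_o = 112, b_i = 94.60 mm (shorter outer/inner sides).
I_min = (221×112³ − 203.6×94.60³)/12 = 1.151×10^7 mm⁴
I = 1.151×10^7 mm⁴ = 1.151×10^-5 m⁴
Effective length L_e = K·L = 0.5 × 7.01 = 3.505 m
P_cr = π²EI / L_e² = π² × 70.2×10⁹ × 1.151×10^-5 / 3.505² = 6.492×10^5 N
Factor of safety n = P_cr / P = 649.15 / 480 = 1.35

n ≈ 1.35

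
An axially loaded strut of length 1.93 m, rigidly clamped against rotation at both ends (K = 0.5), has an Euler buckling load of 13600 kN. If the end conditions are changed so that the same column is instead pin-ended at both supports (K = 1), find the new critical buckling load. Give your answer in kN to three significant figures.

P_cr ∝ 1/K², so P_cr,new = P_cr,old × (K_old/K_new)² = 13600 × (0.5/1)²
= 13600 × 0.2500 = 3400 kN

P_cr ≈ 3400 kN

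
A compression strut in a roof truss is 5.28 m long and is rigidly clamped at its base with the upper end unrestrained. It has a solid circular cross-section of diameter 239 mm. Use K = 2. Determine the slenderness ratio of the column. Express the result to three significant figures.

λ ≈ 177

For a solid circle r = d/4 = 239/4 = 59.75 mm
L_e = K·L = 2 × 5.28 m = 10.56 m = 10560 mm
λ = L_e / r_min = 10560 / 59.75 = 177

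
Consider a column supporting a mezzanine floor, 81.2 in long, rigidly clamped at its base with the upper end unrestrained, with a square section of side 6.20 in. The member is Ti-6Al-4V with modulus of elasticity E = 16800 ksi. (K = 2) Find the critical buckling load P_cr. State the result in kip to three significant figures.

I = a⁴/12 = 6.20⁴/12 = 123.1 in⁴
Effective length L_e = K·L = 2 × 81.2 = 162.4 in
P_cr = π²EI / L_e² = π² × 16800×10³ × 123.1 / 162.4² = 7.741×10^5 lb

P_cr ≈ 774 kip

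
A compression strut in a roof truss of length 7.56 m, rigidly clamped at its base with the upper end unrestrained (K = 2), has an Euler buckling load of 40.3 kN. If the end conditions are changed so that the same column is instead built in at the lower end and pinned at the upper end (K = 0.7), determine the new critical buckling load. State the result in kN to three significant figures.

P_cr ≈ 329 kN

P_cr ∝ 1/K², so P_cr,new = P_cr,old × (K_old/K_new)² = 40.3 × (2/0.7)²
= 40.3 × 8.163 = 329 kN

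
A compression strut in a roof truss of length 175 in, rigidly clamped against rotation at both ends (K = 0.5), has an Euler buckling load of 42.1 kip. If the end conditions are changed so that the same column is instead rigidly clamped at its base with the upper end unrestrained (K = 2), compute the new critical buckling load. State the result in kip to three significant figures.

P_cr ≈ 2.63 kip

P_cr ∝ 1/K², so P_cr,new = P_cr,old × (K_old/K_new)² = 42.1 × (0.5/2)²
= 42.1 × 0.06250 = 2.63 kip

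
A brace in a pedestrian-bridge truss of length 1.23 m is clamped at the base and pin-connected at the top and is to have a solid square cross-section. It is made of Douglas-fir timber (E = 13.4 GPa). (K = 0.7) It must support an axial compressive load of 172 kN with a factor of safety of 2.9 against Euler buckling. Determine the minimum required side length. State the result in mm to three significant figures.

a ≈ 76.1 mm

Required P_cr = n·P = 2.9 × 172 = 498.8 kN
L_e = K·L = 0.7 × 1.23 = 0.8610 m
Required I = P_cr·L_e²/(π²E) = 4.988×10^5 × 0.8610² / (π² × 1.34×10^10) = 2.796×10^-6 m⁴
I_req = 2.796×10^6 mm⁴
Solid square: I = a⁴/12  ⇒  a = (12I)^(1/4) = (12×2.796×10^6)^(1/4) = 76.1 mm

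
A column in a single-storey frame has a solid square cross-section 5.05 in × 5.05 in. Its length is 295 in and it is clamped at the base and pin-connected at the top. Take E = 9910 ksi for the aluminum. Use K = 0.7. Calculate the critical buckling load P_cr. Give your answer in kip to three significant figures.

I = a⁴/12 = 5.05⁴/12 = 54.20 in⁴
Effective length L_e = K·L = 0.7 × 295 = 206.5 in
P_cr = π²EI / L_e² = π² × 9910×10³ × 54.20 / 206.5² = 1.243×10^5 lb

P_cr ≈ 124 kip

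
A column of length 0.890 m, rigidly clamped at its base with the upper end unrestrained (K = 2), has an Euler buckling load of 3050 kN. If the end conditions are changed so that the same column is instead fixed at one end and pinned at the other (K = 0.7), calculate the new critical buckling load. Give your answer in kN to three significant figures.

P_cr ∝ 1/K², so P_cr,new = P_cr,old × (K_old/K_new)² = 3050 × (2/0.7)²
= 3050 × 8.163 = 24900 kN

P_cr ≈ 24900 kN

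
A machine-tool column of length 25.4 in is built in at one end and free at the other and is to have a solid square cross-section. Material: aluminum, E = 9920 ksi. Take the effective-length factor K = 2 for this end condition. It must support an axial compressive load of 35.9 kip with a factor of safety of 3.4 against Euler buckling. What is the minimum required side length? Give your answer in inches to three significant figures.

Required P_cr = n·P = 3.4 × 35.9 = 122.1 kip
L_e = K·L = 2 × 25.4 = 50.80 in
Required I = P_cr·L_e²/(π²E) = 1.221×10^5 × 50.80² / (π² × 9.92×10^6) = 3.217 in⁴
Solid square: I = a⁴/12  ⇒  a = (12I)^(1/4) = (12×3.217)^(1/4) = 2.49 in

a ≈ 2.49 in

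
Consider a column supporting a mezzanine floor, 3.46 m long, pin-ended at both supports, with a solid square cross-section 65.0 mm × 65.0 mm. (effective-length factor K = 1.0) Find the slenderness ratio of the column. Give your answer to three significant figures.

λ ≈ 184

For a square r = a/√12 = 65.0/√12 = 18.76 mm
L_e = K·L = 1 × 3.46 m = 3.460 m = 3460.0 mm
λ = L_e / r_min = 3460.0 / 18.76 = 184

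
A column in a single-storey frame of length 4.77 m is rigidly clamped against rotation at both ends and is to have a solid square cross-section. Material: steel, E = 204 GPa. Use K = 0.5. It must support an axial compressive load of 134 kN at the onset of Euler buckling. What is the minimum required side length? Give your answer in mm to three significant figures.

a ≈ 46.2 mm

L_e = K·L = 0.5 × 4.77 = 2.385 m
Required I = P_cr·L_e²/(π²E) = 1.340×10^5 × 2.385² / (π² × 2.04×10^11) = 3.786×10^-7 m⁴
I_req = 3.786×10^5 mm⁴
Solid square: I = a⁴/12  ⇒  a = (12I)^(1/4) = (12×3.786×10^5)^(1/4) = 46.2 mm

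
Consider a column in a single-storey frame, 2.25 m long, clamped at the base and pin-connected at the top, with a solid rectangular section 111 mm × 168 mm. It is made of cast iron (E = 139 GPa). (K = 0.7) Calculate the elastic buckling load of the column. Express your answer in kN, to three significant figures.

Buckling occurs about the weak axis: I_min = h·b³/12 with b = 111 mm (the shorter side).
I_min = 168×111³/12 = 1.915×10^7 mm⁴
I = 1.915×10^7 mm⁴ = 1.915×10^-5 m⁴
Effective length L_e = K·L = 0.7 × 2.25 = 1.575 m
P_cr = π²EI / L_e² = π² × 139×10⁹ × 1.915×10^-5 / 1.575² = 1.059×10^7 N

P_cr ≈ 10600 kN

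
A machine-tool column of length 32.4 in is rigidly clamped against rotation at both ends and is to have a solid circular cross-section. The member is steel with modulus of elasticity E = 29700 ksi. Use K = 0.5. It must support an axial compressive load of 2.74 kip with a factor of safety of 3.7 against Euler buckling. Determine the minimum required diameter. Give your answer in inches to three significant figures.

d ≈ 0.656 in

Required P_cr = n·P = 3.7 × 2.74 = 10.14 kip
L_e = K·L = 0.5 × 32.4 = 16.20 in
Required I = P_cr·L_e²/(π²E) = 1.014×10^4 × 16.20² / (π² × 2.97×10^7) = 9.077×10^-3 in⁴
Solid circle: I = πd⁴/64  ⇒  d = (64I/π)^(1/4) = (64×9.077×10^-3/π)^(1/4) = 0.656 in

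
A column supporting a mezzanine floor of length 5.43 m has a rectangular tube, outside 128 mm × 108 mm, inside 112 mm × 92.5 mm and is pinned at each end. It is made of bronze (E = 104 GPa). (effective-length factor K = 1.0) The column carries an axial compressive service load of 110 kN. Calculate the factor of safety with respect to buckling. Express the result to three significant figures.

n ≈ 1.91

Weak-axis I_min = (h_o·b_o³ − h_i·b_i³)/12 with b_o = 108, b_i = 92.50 mm (shorter outer/inner sides).
I_min = (128×108³ − 112.0×92.50³)/12 = 6.050×10^6 mm⁴
I = 6.050×10^6 mm⁴ = 6.050×10^-6 m⁴
Effective length L_e = K·L = 1 × 5.43 = 5.430 m
P_cr = π²EI / L_e² = π² × 104×10⁹ × 6.050×10^-6 / 5.430² = 2.106×10^5 N
Factor of safety n = P_cr / P = 210.62 / 110 = 1.91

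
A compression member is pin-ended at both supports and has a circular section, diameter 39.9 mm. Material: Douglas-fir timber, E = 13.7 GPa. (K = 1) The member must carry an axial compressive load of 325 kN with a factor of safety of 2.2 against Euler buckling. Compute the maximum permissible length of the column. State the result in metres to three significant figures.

I = πd⁴/64 = π×39.9⁴/64 = 1.244×10^5 mm⁴
I = 1.244×10^-7 m⁴
Required critical load P_cr = n·P = 2.2 × 325 = 715.0 kN = 7.150×10^5 N
From P_cr = π²EI/(K·L)²:  L = (1/K)·√(π²EI/P_cr) = (1/1)·√(π²×1.37×10^10×1.244×10^-7/7.150×10^5)
L = 0.153 m

L_max ≈ 0.153 m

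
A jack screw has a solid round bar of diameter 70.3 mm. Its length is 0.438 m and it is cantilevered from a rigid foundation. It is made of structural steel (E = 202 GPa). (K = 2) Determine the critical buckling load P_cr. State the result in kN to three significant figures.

P_cr ≈ 3110 kN

I = πd⁴/64 = π×70.3⁴/64 = 1.199×10^6 mm⁴
I = 1.199×10^6 mm⁴ = 1.199×10^-6 m⁴
Effective length L_e = K·L = 2 × 0.438 = 0.8760 m
P_cr = π²EI / L_e² = π² × 202×10⁹ × 1.199×10^-6 / 0.8760² = 3.115×10^6 N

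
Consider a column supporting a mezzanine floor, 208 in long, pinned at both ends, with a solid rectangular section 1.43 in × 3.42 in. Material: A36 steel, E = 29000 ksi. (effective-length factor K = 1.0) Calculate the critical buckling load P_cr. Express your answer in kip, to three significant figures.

P_cr ≈ 5.51 kip

Buckling occurs about the weak axis: I_min = h·b³/12 with b = 1.43 in (the shorter side).
I_min = 3.42×1.43³/12 = 0.8334 in⁴
Effective length L_e = K·L = 1 × 208 = 208.0 in
P_cr = π²EI / L_e² = π² × 29000×10³ × 0.8334 / 208.0² = 5.513×10^3 lb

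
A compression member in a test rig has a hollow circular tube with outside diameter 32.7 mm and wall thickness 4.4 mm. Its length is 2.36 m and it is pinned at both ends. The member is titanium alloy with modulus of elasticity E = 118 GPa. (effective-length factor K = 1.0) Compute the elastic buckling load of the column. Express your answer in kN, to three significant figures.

P_cr ≈ 8.39 kN

Inner diameter d_i = 32.7 − 2×4.4 = 23.90 mm
I = π(d_o⁴ − d_i⁴)/64 = π(32.7⁴ − 23.90⁴)/64 = 4.011×10^4 mm⁴
I = 4.011×10^4 mm⁴ = 4.011×10^-8 m⁴
Effective length L_e = K·L = 1 × 2.36 = 2.360 m
P_cr = π²EI / L_e² = π² × 118×10⁹ × 4.011×10^-8 / 2.360² = 8.387×10^3 N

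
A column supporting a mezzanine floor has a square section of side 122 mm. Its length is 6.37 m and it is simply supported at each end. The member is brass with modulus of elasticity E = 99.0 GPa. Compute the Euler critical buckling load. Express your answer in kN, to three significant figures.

P_cr ≈ 445 kN

I = a⁴/12 = 122⁴/12 = 1.846×10^7 mm⁴
I = 1.846×10^7 mm⁴ = 1.846×10^-5 m⁴
Effective length L_e = K·L = 1 × 6.37 = 6.370 m
P_cr = π²EI / L_e² = π² × 99.0×10⁹ × 1.846×10^-5 / 6.370² = 4.445×10^5 N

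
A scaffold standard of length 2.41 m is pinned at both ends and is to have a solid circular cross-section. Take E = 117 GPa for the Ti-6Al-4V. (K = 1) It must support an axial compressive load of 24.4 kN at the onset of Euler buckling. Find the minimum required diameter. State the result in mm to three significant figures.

L_e = K·L = 1 × 2.41 = 2.410 m
Required I = P_cr·L_e²/(π²E) = 2.440×10^4 × 2.410² / (π² × 1.17×10^11) = 1.227×10^-7 m⁴
I_req = 1.227×10^5 mm⁴
Solid circle: I = πd⁴/64  ⇒  d = (64I/π)^(1/4) = (64×1.227×10^5/π)^(1/4) = 39.8 mm

d ≈ 39.8 mm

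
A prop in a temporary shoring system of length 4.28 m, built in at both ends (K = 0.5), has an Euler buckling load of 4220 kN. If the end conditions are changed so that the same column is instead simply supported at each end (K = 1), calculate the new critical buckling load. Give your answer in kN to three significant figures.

P_cr ∝ 1/K², so P_cr,new = P_cr,old × (K_old/K_new)² = 4220 × (0.5/1)²
= 4220 × 0.2500 = 1060 kN

P_cr ≈ 1060 kN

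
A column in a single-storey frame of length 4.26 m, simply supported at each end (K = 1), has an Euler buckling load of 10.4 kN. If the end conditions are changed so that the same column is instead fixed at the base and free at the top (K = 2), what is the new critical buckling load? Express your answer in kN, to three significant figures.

P_cr ≈ 2.60 kN

P_cr ∝ 1/K², so P_cr,new = P_cr,old × (K_old/K_new)² = 10.4 × (1/2)²
= 10.4 × 0.2500 = 2.60 kN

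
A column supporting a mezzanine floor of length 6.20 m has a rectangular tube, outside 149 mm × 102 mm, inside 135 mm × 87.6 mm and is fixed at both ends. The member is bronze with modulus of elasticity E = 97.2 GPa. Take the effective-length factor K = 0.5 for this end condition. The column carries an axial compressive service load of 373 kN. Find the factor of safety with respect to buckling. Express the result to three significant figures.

Weak-axis I_min = (h_o·b_o³ − h_i·b_i³)/12 with b_o = 102, b_i = 87.60 mm (shorter outer/inner sides).
I_min = (149×102³ − 135.0×87.60³)/12 = 5.614×10^6 mm⁴
I = 5.614×10^6 mm⁴ = 5.614×10^-6 m⁴
Effective length L_e = K·L = 0.5 × 6.20 = 3.100 m
P_cr = π²EI / L_e² = π² × 97.2×10⁹ × 5.614×10^-6 / 3.100² = 5.604×10^5 N
Factor of safety n = P_cr / P = 560.44 / 373 = 1.50

n ≈ 1.50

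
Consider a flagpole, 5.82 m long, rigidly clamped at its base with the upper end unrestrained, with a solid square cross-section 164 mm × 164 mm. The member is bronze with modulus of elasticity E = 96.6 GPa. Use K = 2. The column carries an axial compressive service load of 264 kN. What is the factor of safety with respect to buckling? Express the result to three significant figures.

n ≈ 1.61

I = a⁴/12 = 164⁴/12 = 6.028×10^7 mm⁴
I = 6.028×10^7 mm⁴ = 6.028×10^-5 m⁴
Effective length L_e = K·L = 2 × 5.82 = 11.64 m
P_cr = π²EI / L_e² = π² × 96.6×10⁹ × 6.028×10^-5 / 11.64² = 4.242×10^5 N
Factor of safety n = P_cr / P = 424.19 / 264 = 1.61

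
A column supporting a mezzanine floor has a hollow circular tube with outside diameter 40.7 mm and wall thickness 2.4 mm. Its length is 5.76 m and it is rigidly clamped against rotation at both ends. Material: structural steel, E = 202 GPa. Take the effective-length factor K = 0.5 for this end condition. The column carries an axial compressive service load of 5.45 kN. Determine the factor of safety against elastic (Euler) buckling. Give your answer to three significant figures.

Inner diameter d_i = 40.7 − 2×2.4 = 35.90 mm
I = π(d_o⁴ − d_i⁴)/64 = π(40.7⁴ − 35.90⁴)/64 = 5.316×10^4 mm⁴
I = 5.316×10^4 mm⁴ = 5.316×10^-8 m⁴
Effective length L_e = K·L = 0.5 × 5.76 = 2.880 m
P_cr = π²EI / L_e² = π² × 202×10⁹ × 5.316×10^-8 / 2.880² = 1.278×10^4 N
Factor of safety n = P_cr / P = 12.777 / 5.45 = 2.34

n ≈ 2.34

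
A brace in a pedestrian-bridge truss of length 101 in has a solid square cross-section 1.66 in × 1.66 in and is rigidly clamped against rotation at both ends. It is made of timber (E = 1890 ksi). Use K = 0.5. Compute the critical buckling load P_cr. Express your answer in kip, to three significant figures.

P_cr ≈ 4.63 kip

I = a⁴/12 = 1.66⁴/12 = 0.6328 in⁴
Effective length L_e = K·L = 0.5 × 101 = 50.50 in
P_cr = π²EI / L_e² = π² × 1890×10³ × 0.6328 / 50.50² = 4.628×10^3 lb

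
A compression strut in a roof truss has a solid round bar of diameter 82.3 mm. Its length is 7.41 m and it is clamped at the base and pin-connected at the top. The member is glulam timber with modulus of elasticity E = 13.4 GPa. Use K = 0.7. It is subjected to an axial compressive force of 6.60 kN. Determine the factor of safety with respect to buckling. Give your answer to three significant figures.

I = πd⁴/64 = π×82.3⁴/64 = 2.252×10^6 mm⁴
I = 2.252×10^6 mm⁴ = 2.252×10^-6 m⁴
Effective length L_e = K·L = 0.7 × 7.41 = 5.187 m
P_cr = π²EI / L_e² = π² × 13.4×10⁹ × 2.252×10^-6 / 5.187² = 1.107×10^4 N
Factor of safety n = P_cr / P = 11.070 / 6.60 = 1.68

n ≈ 1.68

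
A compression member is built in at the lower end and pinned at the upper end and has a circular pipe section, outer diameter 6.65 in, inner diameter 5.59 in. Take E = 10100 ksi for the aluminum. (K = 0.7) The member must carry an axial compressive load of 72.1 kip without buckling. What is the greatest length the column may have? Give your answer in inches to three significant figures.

d_o = 6.65 in, d_i = 5.59 in
I = π(d_o⁴ − d_i⁴)/64 = π(6.65⁴ − 5.590⁴)/64 = 48.07 in⁴
At the buckling limit P_cr = P = 7.210×10^4 lb
From P_cr = π²EI/(K·L)²:  L = (1/K)·√(π²EI/P_cr) = (1/0.7)·√(π²×1.01×10^7×48.07/7.210×10^4)
L = 368 in

L_max ≈ 368 in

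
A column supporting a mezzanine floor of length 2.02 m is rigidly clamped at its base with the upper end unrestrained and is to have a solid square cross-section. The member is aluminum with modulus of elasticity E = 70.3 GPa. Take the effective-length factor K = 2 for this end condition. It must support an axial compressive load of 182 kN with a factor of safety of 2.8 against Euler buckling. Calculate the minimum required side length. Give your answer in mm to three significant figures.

Required P_cr = n·P = 2.8 × 182 = 509.6 kN
L_e = K·L = 2 × 2.02 = 4.040 m
Required I = P_cr·L_e²/(π²E) = 5.096×10^5 × 4.040² / (π² × 7.03×10^10) = 1.199×10^-5 m⁴
I_req = 1.199×10^7 mm⁴
Solid square: I = a⁴/12  ⇒  a = (12I)^(1/4) = (12×1.199×10^7)^(1/4) = 110 mm

a ≈ 110 mm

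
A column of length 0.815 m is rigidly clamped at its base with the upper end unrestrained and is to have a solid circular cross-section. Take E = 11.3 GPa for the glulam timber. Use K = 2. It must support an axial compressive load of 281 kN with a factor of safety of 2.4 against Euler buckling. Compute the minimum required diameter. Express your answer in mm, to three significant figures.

Required P_cr = n·P = 2.4 × 281 = 674.4 kN
L_e = K·L = 2 × 0.815 = 1.630 m
Required I = P_cr·L_e²/(π²E) = 6.744×10^5 × 1.630² / (π² × 1.13×10^10) = 1.607×10^-5 m⁴
I_req = 1.607×10^7 mm⁴
Solid circle: I = πd⁴/64  ⇒  d = (64I/π)^(1/4) = (64×1.607×10^7/π)^(1/4) = 135 mm

d ≈ 135 mm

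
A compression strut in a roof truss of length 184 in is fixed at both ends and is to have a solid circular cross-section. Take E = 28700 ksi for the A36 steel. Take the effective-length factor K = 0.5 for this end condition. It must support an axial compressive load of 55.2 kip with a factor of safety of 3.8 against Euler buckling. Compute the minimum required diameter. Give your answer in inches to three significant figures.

d ≈ 3.36 in

Required P_cr = n·P = 3.8 × 55.2 = 209.8 kip
L_e = K·L = 0.5 × 184 = 92.00 in
Required I = P_cr·L_e²/(π²E) = 2.098×10^5 × 92.00² / (π² × 2.87×10^7) = 6.268 in⁴
Solid circle: I = πd⁴/64  ⇒  d = (64I/π)^(1/4) = (64×6.268/π)^(1/4) = 3.36 in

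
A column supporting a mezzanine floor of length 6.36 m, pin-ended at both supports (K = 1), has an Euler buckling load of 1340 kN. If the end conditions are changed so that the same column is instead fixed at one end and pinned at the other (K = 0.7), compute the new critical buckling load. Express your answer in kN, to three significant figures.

P_cr ≈ 2730 kN

P_cr ∝ 1/K², so P_cr,new = P_cr,old × (K_old/K_new)² = 1340 × (1/0.7)²
= 1340 × 2.041 = 2730 kN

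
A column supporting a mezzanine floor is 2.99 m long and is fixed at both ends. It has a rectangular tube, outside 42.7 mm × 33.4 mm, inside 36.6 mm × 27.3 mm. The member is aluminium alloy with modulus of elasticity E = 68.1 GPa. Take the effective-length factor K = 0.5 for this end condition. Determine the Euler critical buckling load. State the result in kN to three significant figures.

P_cr ≈ 21.2 kN

Weak-axis I_min = (h_o·b_o³ − h_i·b_i³)/12 with b_o = 33.4, b_i = 27.30 mm (shorter outer/inner sides).
I_min = (42.7×33.4³ − 36.60×27.30³)/12 = 7.053×10^4 mm⁴
I = 7.053×10^4 mm⁴ = 7.053×10^-8 m⁴
Effective length L_e = K·L = 0.5 × 2.99 = 1.495 m
P_cr = π²EI / L_e² = π² × 68.1×10⁹ × 7.053×10^-8 / 1.495² = 2.121×10^4 N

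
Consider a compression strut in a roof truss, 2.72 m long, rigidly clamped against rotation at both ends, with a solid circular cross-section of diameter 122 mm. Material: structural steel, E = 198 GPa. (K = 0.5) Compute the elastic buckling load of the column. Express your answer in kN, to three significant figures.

I = πd⁴/64 = π×122⁴/64 = 1.087×10^7 mm⁴
I = 1.087×10^7 mm⁴ = 1.087×10^-5 m⁴
Effective length L_e = K·L = 0.5 × 2.72 = 1.360 m
P_cr = π²EI / L_e² = π² × 198×10⁹ × 1.087×10^-5 / 1.360² = 1.149×10^7 N

P_cr ≈ 11500 kN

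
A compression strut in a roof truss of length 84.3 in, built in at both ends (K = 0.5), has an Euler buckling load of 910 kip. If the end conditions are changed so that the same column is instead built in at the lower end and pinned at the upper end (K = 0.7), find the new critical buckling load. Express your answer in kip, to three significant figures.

P_cr ≈ 464 kip

P_cr ∝ 1/K², so P_cr,new = P_cr,old × (K_old/K_new)² = 910 × (0.5/0.7)²
= 910 × 0.5102 = 464 kip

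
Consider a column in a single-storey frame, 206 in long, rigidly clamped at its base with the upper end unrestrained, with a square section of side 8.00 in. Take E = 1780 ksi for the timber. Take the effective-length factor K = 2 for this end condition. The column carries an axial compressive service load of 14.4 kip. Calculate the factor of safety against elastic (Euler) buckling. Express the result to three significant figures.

n ≈ 2.45

I = a⁴/12 = 8.00⁴/12 = 341.3 in⁴
Effective length L_e = K·L = 2 × 206 = 412.0 in
P_cr = π²EI / L_e² = π² × 1780×10³ × 341.3 / 412.0² = 3.533×10^4 lb
Factor of safety n = P_cr / P = 35.327 / 14.4 = 2.45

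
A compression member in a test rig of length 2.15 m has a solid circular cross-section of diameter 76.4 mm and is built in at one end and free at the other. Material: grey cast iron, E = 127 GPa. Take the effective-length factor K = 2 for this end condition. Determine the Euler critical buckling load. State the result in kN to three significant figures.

I = πd⁴/64 = π×76.4⁴/64 = 1.672×10^6 mm⁴
I = 1.672×10^6 mm⁴ = 1.672×10^-6 m⁴
Effective length L_e = K·L = 2 × 2.15 = 4.300 m
P_cr = π²EI / L_e² = π² × 127×10⁹ × 1.672×10^-6 / 4.300² = 1.134×10^5 N

P_cr ≈ 113 kN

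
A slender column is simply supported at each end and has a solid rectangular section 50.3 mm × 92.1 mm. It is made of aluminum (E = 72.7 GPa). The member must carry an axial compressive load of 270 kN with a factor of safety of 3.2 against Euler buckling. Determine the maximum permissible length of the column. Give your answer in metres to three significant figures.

Buckling occurs about the weak axis: I_min = h·b³/12 with b = 50.3 mm (the shorter side).
I_min = 92.1×50.3³/12 = 9.767×10^5 mm⁴
I = 9.767×10^-7 m⁴
Required critical load P_cr = n·P = 3.2 × 270 = 864.0 kN = 8.640×10^5 N
From P_cr = π²EI/(K·L)²:  L = (1/K)·√(π²EI/P_cr) = (1/1)·√(π²×7.27×10^10×9.767×10^-7/8.640×10^5)
L = 0.901 m

L_max ≈ 0.901 m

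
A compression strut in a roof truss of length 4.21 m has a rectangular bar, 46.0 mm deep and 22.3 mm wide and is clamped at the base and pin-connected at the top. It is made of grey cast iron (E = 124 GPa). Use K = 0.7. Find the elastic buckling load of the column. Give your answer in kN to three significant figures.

P_cr ≈ 5.99 kN

Buckling occurs about the weak axis: I_min = h·b³/12 with b = 22.3 mm (the shorter side).
I_min = 46.0×22.3³/12 = 4.251×10^4 mm⁴
I = 4.251×10^4 mm⁴ = 4.251×10^-8 m⁴
Effective length L_e = K·L = 0.7 × 4.21 = 2.947 m
P_cr = π²EI / L_e² = π² × 124×10⁹ × 4.251×10^-8 / 2.947² = 5.990×10^3 N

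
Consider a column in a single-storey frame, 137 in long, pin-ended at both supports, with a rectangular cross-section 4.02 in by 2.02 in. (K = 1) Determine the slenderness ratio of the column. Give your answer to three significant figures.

λ ≈ 235

For a rectangle r_min = b/√12 = 2.02/√12 = 0.5831 in
L_e = K·L = 1 × 137 = 137.0 in
λ = L_e / r_min = 137.00 / 0.5831 = 235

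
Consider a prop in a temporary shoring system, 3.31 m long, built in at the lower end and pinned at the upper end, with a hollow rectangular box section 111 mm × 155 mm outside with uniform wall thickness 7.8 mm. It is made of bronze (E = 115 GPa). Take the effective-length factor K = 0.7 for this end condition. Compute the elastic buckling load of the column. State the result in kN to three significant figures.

P_cr ≈ 1600 kN

Inner dimensions: h_i = 155 − 2×7.8 = 139.4 mm, b_i = 111 − 2×7.8 = 95.40 mm
Weak-axis I_min = (h_o·b_o³ − h_i·b_i³)/12 with b_o = 111, b_i = 95.40 mm (shorter outer/inner sides).
I_min = (155×111³ − 139.4×95.40³)/12 = 7.579×10^6 mm⁴
I = 7.579×10^6 mm⁴ = 7.579×10^-6 m⁴
Effective length L_e = K·L = 0.7 × 3.31 = 2.317 m
P_cr = π²EI / L_e² = π² × 115×10⁹ × 7.579×10^-6 / 2.317² = 1.602×10^6 N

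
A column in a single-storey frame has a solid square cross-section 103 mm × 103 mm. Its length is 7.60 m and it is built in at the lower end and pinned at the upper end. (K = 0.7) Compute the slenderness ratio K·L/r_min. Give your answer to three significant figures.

I = a⁴/12 = 103⁴/12 = 9.379×10^6 mm⁴
A = 1.061×10^4 mm²;  r_min = √(I/A) = √(9.379×10^6/1.061×10^4) = 29.73 mm
L_e = K·L = 0.7 × 7.60 m = 5.320 m = 5320.0 mm
λ = L_e / r_min = 5320.0 / 29.73 = 179

λ ≈ 179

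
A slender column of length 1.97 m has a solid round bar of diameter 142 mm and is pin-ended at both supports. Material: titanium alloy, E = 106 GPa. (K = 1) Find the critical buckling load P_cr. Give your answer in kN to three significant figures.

P_cr ≈ 5380 kN

I = πd⁴/64 = π×142⁴/64 = 1.996×10^7 mm⁴
I = 1.996×10^7 mm⁴ = 1.996×10^-5 m⁴
Effective length L_e = K·L = 1 × 1.97 = 1.970 m
P_cr = π²EI / L_e² = π² × 106×10⁹ × 1.996×10^-5 / 1.970² = 5.380×10^6 N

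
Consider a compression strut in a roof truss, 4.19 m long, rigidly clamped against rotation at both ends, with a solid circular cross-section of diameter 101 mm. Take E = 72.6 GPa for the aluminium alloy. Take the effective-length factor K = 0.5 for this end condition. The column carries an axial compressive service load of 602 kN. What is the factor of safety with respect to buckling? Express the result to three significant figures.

I = πd⁴/64 = π×101⁴/64 = 5.108×10^6 mm⁴
I = 5.108×10^6 mm⁴ = 5.108×10^-6 m⁴
Effective length L_e = K·L = 0.5 × 4.19 = 2.095 m
P_cr = π²EI / L_e² = π² × 72.6×10⁹ × 5.108×10^-6 / 2.095² = 8.339×10^5 N
Factor of safety n = P_cr / P = 833.92 / 602 = 1.39

n ≈ 1.39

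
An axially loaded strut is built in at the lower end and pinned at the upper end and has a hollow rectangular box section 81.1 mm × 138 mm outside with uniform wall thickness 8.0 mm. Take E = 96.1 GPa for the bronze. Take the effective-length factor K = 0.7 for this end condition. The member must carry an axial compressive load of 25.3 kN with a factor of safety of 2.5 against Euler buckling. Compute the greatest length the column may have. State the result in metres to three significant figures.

Inner dimensions: h_i = 138 − 2×8.0 = 122.0 mm, b_i = 81.1 − 2×8.0 = 65.10 mm
Weak-axis I_min = (h_o·b_o³ − h_i·b_i³)/12 with b_o = 81.1, b_i = 65.10 mm (shorter outer/inner sides).
I_min = (138×81.1³ − 122.0×65.10³)/12 = 3.329×10^6 mm⁴
I = 3.329×10^-6 m⁴
Required critical load P_cr = n·P = 2.5 × 25.3 = 63.25 kN = 6.325×10^4 N
From P_cr = π²EI/(K·L)²:  L = (1/K)·√(π²EI/P_cr) = (1/0.7)·√(π²×9.61×10^10×3.329×10^-6/6.325×10^4)
L = 10.1 m

L_max ≈ 10.1 m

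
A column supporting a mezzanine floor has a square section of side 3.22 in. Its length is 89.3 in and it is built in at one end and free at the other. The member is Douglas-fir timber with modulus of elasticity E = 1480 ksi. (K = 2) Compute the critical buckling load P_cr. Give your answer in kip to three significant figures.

P_cr ≈ 4.10 kip

I = a⁴/12 = 3.22⁴/12 = 8.959 in⁴
Effective length L_e = K·L = 2 × 89.3 = 178.6 in
P_cr = π²EI / L_e² = π² × 1480×10³ × 8.959 / 178.6² = 4.102×10^3 lb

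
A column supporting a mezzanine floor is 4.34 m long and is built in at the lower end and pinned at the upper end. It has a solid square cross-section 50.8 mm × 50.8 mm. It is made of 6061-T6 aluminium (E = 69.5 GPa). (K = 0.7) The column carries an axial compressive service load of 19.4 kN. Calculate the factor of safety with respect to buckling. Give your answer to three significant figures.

n ≈ 2.13

I = a⁴/12 = 50.8⁴/12 = 5.550×10^5 mm⁴
I = 5.550×10^5 mm⁴ = 5.550×10^-7 m⁴
Effective length L_e = K·L = 0.7 × 4.34 = 3.038 m
P_cr = π²EI / L_e² = π² × 69.5×10⁹ × 5.550×10^-7 / 3.038² = 4.125×10^4 N
Factor of safety n = P_cr / P = 41.246 / 19.4 = 2.13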